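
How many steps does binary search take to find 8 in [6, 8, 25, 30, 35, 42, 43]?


Search for 8:
[0,6] mid=3 arr[3]=30
[0,2] mid=1 arr[1]=8
Total: 2 comparisons


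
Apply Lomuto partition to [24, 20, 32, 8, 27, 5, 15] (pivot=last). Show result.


Elements <= 15 go left of pivot.
Result: [8, 5, 15, 24, 27, 20, 32], pivot at index 2


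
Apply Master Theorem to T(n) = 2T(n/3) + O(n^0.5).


a=2, b=3, c=0.5. log_3(2)=0.631 > c=0.5. Case 1: O(n^log_b(a)) = O(n^0.631)
Complexity: O(n^0.631)


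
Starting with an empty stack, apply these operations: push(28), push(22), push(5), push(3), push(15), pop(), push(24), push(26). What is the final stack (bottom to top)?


push(28) -> [28]
push(22) -> [28, 22]
push(5) -> [28, 22, 5]
push(3) -> [28, 22, 5, 3]
push(15) -> [28, 22, 5, 3, 15]
pop() returns 15 -> [28, 22, 5, 3]
push(24) -> [28, 22, 5, 3, 24]
push(26) -> [28, 22, 5, 3, 24, 26]
Final stack (bottom to top): [28, 22, 5, 3, 24, 26]


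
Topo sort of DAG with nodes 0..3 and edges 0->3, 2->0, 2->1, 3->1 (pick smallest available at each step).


Kahn's algorithm, process smallest node first
Order: [2, 0, 3, 1]


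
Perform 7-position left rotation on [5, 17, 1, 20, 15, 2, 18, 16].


Left rotate by 7: [16, 5, 17, 1, 20, 15, 2, 18]


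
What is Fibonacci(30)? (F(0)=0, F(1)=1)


F(n)=F(n-1)+F(n-2)
...F(28)=317811, F(29)=514229, F(30)=832040


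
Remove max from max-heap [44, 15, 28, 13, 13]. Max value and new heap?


Max = 44
Replace root with last, heapify down
Resulting heap: [28, 15, 13, 13]


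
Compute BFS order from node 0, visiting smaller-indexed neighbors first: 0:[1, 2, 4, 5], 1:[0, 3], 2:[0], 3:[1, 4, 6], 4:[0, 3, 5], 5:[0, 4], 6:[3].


BFS queue: start with [0]
Visit order: [0, 1, 2, 4, 5, 3, 6]


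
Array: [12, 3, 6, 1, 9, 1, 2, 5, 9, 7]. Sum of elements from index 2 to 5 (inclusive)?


Prefix sums: [0, 12, 15, 21, 22, 31, 32, 34, 39, 48, 55]
Sum[2..5] = prefix[6] - prefix[2] = 32 - 15 = 17


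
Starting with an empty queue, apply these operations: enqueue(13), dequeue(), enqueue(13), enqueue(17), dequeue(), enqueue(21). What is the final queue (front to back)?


enqueue(13) -> [13]
dequeue() returns 13 -> []
enqueue(13) -> [13]
enqueue(17) -> [13, 17]
dequeue() returns 13 -> [17]
enqueue(21) -> [17, 21]
Final queue (front to back): [17, 21]


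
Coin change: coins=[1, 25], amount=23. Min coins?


dp[0]=0; dp[i]=1+min(dp[i-c] for c in coins)
...dp[18]=18, dp[19]=19, dp[20]=20, dp[21]=21, dp[22]=22, dp[23]=23
Minimum coins for 23 = 23


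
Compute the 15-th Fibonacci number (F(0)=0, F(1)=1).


F(n)=F(n-1)+F(n-2)
...F(13)=233, F(14)=377, F(15)=610


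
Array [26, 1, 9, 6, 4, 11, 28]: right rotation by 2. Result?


Right rotate by 2: [11, 28, 26, 1, 9, 6, 4]


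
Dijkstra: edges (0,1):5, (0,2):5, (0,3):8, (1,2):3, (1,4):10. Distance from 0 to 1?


Dijkstra from 0:
Distances: {0: 0, 1: 5, 2: 5, 3: 8, 4: 15}
Shortest distance to 1 = 5, path = [0, 1]


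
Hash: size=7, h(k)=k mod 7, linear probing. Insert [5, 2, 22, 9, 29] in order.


Insertions: 5->slot 5; 2->slot 2; 22->slot 1; 9->slot 3; 29->slot 4
Table: [None, 22, 2, 9, 29, 5, None]


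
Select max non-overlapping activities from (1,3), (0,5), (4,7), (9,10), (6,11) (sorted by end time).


Greedy: pick earliest-ending, then skip overlaps.
Selected (3 activities): [(1, 3), (4, 7), (9, 10)]


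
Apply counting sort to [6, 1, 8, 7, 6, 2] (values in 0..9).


Count array: [0, 1, 1, 0, 0, 0, 2, 1, 1, 0]
Reconstruct: [1, 2, 6, 6, 7, 8]


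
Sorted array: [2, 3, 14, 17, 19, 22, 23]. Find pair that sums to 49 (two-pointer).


Two pointers: lo=0, hi=6
No pair sums to 49


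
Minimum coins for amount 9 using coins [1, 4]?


dp[0]=0; dp[i]=1+min(dp[i-c] for c in coins)
...dp[4]=1, dp[5]=2, dp[6]=3, dp[7]=4, dp[8]=2, dp[9]=3
Minimum coins for 9 = 3


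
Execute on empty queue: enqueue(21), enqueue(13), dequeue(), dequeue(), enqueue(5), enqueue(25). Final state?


enqueue(21) -> [21]
enqueue(13) -> [21, 13]
dequeue() returns 21 -> [13]
dequeue() returns 13 -> []
enqueue(5) -> [5]
enqueue(25) -> [5, 25]
Final queue (front to back): [5, 25]


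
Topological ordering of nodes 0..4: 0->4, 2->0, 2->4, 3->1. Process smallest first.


Kahn's algorithm, process smallest node first
Order: [2, 0, 3, 1, 4]


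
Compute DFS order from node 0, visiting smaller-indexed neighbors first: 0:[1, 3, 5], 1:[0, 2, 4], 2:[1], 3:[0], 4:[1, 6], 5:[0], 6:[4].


DFS stack-based: start with [0]
Visit order: [0, 1, 2, 4, 6, 3, 5]


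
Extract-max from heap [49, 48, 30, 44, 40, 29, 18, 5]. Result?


Max = 49
Replace root with last, heapify down
Resulting heap: [48, 44, 30, 5, 40, 29, 18]


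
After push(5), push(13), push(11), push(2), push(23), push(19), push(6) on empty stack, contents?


push(5) -> [5]
push(13) -> [5, 13]
push(11) -> [5, 13, 11]
push(2) -> [5, 13, 11, 2]
push(23) -> [5, 13, 11, 2, 23]
push(19) -> [5, 13, 11, 2, 23, 19]
push(6) -> [5, 13, 11, 2, 23, 19, 6]
Final stack (bottom to top): [5, 13, 11, 2, 23, 19, 6]


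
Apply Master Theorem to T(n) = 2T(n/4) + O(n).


a=2, b=4, c=1. log_4(2)=0.5 < c=1. Case 3: O(n^c) = O(n)
Complexity: O(n)


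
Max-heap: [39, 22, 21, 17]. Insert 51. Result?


Append 51: [39, 22, 21, 17, 51]
Bubble up: swap idx 4(51) with idx 1(22); swap idx 1(51) with idx 0(39)
Result: [51, 39, 21, 17, 22]


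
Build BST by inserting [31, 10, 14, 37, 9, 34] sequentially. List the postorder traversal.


Root = 31; build tree by BST insertion.
Postorder traversal: [9, 14, 10, 34, 37, 31]


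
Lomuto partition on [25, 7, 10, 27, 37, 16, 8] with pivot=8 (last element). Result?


Elements <= 8 go left of pivot.
Result: [7, 8, 10, 27, 37, 16, 25], pivot at index 1


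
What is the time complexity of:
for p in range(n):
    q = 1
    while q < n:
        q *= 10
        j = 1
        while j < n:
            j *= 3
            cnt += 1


Per nesting level: O(n) * O(log n) * O(log n) = O(n (log n)^2)
Complexity: O(n (log n)^2)


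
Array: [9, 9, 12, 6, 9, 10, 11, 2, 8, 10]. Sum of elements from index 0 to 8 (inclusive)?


Prefix sums: [0, 9, 18, 30, 36, 45, 55, 66, 68, 76, 86]
Sum[0..8] = prefix[9] - prefix[0] = 76 - 0 = 76


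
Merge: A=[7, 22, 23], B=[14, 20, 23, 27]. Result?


Compare heads, take smaller each step.
Merged: [7, 14, 20, 22, 23, 23, 27]


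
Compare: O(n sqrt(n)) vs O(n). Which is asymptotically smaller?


linear grows slower than n^1.5
O(n) is asymptotically smaller; O(n sqrt(n)) grows faster


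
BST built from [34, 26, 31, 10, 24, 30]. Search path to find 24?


BST root = 34
Search for 24: compare at each node
Path: [34, 26, 10, 24]


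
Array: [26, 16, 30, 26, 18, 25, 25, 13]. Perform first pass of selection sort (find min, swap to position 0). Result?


After one pass: [13, 16, 30, 26, 18, 25, 25, 26]


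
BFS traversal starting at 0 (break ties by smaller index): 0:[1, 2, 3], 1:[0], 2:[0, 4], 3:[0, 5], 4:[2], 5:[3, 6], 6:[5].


BFS queue: start with [0]
Visit order: [0, 1, 2, 3, 4, 5, 6]


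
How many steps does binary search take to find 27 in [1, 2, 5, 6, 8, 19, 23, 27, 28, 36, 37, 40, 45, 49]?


Search for 27:
[0,13] mid=6 arr[6]=23
[7,13] mid=10 arr[10]=37
[7,9] mid=8 arr[8]=28
[7,7] mid=7 arr[7]=27
Total: 4 comparisons


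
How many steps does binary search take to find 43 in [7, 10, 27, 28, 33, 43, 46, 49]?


Search for 43:
[0,7] mid=3 arr[3]=28
[4,7] mid=5 arr[5]=43
Total: 2 comparisons


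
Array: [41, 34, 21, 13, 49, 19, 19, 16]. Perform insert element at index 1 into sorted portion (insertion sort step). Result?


After one pass: [34, 41, 21, 13, 49, 19, 19, 16]


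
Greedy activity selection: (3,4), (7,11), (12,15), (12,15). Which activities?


Greedy: pick earliest-ending, then skip overlaps.
Selected (3 activities): [(3, 4), (7, 11), (12, 15)]


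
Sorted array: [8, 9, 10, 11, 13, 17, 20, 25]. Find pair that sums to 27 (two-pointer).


Two pointers: lo=0, hi=7
Found pair: (10, 17) summing to 27


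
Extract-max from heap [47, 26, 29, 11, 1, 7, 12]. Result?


Max = 47
Replace root with last, heapify down
Resulting heap: [29, 26, 12, 11, 1, 7]


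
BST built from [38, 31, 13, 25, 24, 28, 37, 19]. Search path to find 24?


BST root = 38
Search for 24: compare at each node
Path: [38, 31, 13, 25, 24]


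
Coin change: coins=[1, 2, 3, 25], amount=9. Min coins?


dp[0]=0; dp[i]=1+min(dp[i-c] for c in coins)
...dp[4]=2, dp[5]=2, dp[6]=2, dp[7]=3, dp[8]=3, dp[9]=3
Minimum coins for 9 = 3


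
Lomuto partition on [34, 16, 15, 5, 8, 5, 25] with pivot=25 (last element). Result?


Elements <= 25 go left of pivot.
Result: [16, 15, 5, 8, 5, 25, 34], pivot at index 5


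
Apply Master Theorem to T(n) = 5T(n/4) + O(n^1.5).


a=5, b=4, c=1.5. log_4(5)=1.161 < c=1.5. Case 3: O(n^c) = O(n^1.500)
Complexity: O(n^1.500)


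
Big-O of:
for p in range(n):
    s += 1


Per nesting level: O(n) = O(n)
Complexity: O(n)


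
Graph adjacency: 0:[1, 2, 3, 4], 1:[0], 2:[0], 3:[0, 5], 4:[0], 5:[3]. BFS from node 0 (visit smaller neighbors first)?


BFS queue: start with [0]
Visit order: [0, 1, 2, 3, 4, 5]


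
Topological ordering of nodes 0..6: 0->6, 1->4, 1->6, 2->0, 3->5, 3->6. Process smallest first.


Kahn's algorithm, process smallest node first
Order: [1, 2, 0, 3, 4, 5, 6]


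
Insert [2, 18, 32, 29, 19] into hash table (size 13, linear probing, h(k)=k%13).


Insertions: 2->slot 2; 18->slot 5; 32->slot 6; 29->slot 3; 19->slot 7
Table: [None, None, 2, 29, None, 18, 32, 19, None, None, None, None, None]


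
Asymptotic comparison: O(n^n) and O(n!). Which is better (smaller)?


factorial grows slower than n^n
O(n!) is asymptotically smaller; O(n^n) grows faster


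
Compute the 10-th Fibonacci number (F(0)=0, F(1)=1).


F(n)=F(n-1)+F(n-2)
...F(8)=21, F(9)=34, F(10)=55


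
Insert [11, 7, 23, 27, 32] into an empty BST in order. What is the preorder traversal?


Root = 11; build tree by BST insertion.
Preorder traversal: [11, 7, 23, 27, 32]


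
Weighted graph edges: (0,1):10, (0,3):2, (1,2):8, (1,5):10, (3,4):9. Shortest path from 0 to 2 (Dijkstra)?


Dijkstra from 0:
Distances: {0: 0, 1: 10, 2: 18, 3: 2, 4: 11, 5: 20}
Shortest distance to 2 = 18, path = [0, 1, 2]


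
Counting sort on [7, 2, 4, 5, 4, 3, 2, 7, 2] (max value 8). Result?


Count array: [0, 0, 3, 1, 2, 1, 0, 2, 0]
Reconstruct: [2, 2, 2, 3, 4, 4, 5, 7, 7]


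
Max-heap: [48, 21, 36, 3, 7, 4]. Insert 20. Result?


Append 20: [48, 21, 36, 3, 7, 4, 20]
Bubble up: no swaps needed
Result: [48, 21, 36, 3, 7, 4, 20]


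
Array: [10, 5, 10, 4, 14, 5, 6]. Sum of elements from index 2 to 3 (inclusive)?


Prefix sums: [0, 10, 15, 25, 29, 43, 48, 54]
Sum[2..3] = prefix[4] - prefix[2] = 29 - 15 = 14


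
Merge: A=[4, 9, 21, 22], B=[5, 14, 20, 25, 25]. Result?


Compare heads, take smaller each step.
Merged: [4, 5, 9, 14, 20, 21, 22, 25, 25]


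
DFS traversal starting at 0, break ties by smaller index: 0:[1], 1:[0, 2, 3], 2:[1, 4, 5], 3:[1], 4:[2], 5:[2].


DFS stack-based: start with [0]
Visit order: [0, 1, 2, 4, 5, 3]


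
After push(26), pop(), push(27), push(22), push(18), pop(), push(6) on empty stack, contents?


push(26) -> [26]
pop() returns 26 -> []
push(27) -> [27]
push(22) -> [27, 22]
push(18) -> [27, 22, 18]
pop() returns 18 -> [27, 22]
push(6) -> [27, 22, 6]
Final stack (bottom to top): [27, 22, 6]


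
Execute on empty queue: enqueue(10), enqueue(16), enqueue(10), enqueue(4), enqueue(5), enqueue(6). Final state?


enqueue(10) -> [10]
enqueue(16) -> [10, 16]
enqueue(10) -> [10, 16, 10]
enqueue(4) -> [10, 16, 10, 4]
enqueue(5) -> [10, 16, 10, 4, 5]
enqueue(6) -> [10, 16, 10, 4, 5, 6]
Final queue (front to back): [10, 16, 10, 4, 5, 6]


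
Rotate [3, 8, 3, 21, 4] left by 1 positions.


Left rotate by 1: [8, 3, 21, 4, 3]


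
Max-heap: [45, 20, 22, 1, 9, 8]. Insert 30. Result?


Append 30: [45, 20, 22, 1, 9, 8, 30]
Bubble up: swap idx 6(30) with idx 2(22)
Result: [45, 20, 30, 1, 9, 8, 22]


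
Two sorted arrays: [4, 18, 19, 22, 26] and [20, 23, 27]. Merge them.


Compare heads, take smaller each step.
Merged: [4, 18, 19, 20, 22, 23, 26, 27]


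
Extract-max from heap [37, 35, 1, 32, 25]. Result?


Max = 37
Replace root with last, heapify down
Resulting heap: [35, 32, 1, 25]


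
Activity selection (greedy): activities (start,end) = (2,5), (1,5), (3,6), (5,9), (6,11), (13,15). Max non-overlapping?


Greedy: pick earliest-ending, then skip overlaps.
Selected (3 activities): [(2, 5), (5, 9), (13, 15)]


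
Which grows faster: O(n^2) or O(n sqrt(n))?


n^1.5 grows slower than quadratic
O(n sqrt(n)) is asymptotically smaller; O(n^2) grows faster


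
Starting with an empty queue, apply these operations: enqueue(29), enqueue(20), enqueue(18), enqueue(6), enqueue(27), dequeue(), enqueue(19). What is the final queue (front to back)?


enqueue(29) -> [29]
enqueue(20) -> [29, 20]
enqueue(18) -> [29, 20, 18]
enqueue(6) -> [29, 20, 18, 6]
enqueue(27) -> [29, 20, 18, 6, 27]
dequeue() returns 29 -> [20, 18, 6, 27]
enqueue(19) -> [20, 18, 6, 27, 19]
Final queue (front to back): [20, 18, 6, 27, 19]


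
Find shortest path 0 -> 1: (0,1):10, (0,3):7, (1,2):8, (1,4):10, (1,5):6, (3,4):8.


Dijkstra from 0:
Distances: {0: 0, 1: 10, 2: 18, 3: 7, 4: 15, 5: 16}
Shortest distance to 1 = 10, path = [0, 1]


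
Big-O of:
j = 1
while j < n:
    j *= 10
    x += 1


Per nesting level: O(log n) = O(log n)
Complexity: O(log n)


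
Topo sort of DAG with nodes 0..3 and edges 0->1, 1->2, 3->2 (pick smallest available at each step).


Kahn's algorithm, process smallest node first
Order: [0, 1, 3, 2]


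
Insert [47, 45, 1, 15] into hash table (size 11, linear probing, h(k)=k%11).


Insertions: 47->slot 3; 45->slot 1; 1->slot 2; 15->slot 4
Table: [None, 45, 1, 47, 15, None, None, None, None, None, None]


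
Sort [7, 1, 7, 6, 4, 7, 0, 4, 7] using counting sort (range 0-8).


Count array: [1, 1, 0, 0, 2, 0, 1, 4, 0]
Reconstruct: [0, 1, 4, 4, 6, 7, 7, 7, 7]


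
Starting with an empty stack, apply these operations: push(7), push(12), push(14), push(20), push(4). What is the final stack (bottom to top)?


push(7) -> [7]
push(12) -> [7, 12]
push(14) -> [7, 12, 14]
push(20) -> [7, 12, 14, 20]
push(4) -> [7, 12, 14, 20, 4]
Final stack (bottom to top): [7, 12, 14, 20, 4]


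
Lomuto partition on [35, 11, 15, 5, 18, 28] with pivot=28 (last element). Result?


Elements <= 28 go left of pivot.
Result: [11, 15, 5, 18, 28, 35], pivot at index 4


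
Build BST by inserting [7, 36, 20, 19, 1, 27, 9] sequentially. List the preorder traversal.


Root = 7; build tree by BST insertion.
Preorder traversal: [7, 1, 36, 20, 19, 9, 27]


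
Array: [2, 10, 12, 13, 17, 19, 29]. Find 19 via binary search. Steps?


Search for 19:
[0,6] mid=3 arr[3]=13
[4,6] mid=5 arr[5]=19
Total: 2 comparisons


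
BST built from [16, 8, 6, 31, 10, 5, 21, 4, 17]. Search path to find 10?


BST root = 16
Search for 10: compare at each node
Path: [16, 8, 10]


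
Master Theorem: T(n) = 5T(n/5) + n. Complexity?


a=5, b=5, c=1. log_5(5)=1 = c=1. Case 2: O(n^c log n) = O(n log n)
Complexity: O(n log n)


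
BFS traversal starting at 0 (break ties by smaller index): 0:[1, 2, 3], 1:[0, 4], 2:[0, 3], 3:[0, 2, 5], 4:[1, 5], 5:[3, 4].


BFS queue: start with [0]
Visit order: [0, 1, 2, 3, 4, 5]


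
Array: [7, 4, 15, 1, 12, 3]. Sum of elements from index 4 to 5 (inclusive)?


Prefix sums: [0, 7, 11, 26, 27, 39, 42]
Sum[4..5] = prefix[6] - prefix[4] = 42 - 27 = 15


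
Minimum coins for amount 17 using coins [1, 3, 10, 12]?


dp[0]=0; dp[i]=1+min(dp[i-c] for c in coins)
...dp[12]=1, dp[13]=2, dp[14]=3, dp[15]=2, dp[16]=3, dp[17]=4
Minimum coins for 17 = 4


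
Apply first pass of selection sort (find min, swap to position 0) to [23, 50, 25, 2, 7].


After one pass: [2, 50, 25, 23, 7]


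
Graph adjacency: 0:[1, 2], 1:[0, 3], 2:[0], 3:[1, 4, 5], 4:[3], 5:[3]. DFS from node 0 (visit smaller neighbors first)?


DFS stack-based: start with [0]
Visit order: [0, 1, 3, 4, 5, 2]


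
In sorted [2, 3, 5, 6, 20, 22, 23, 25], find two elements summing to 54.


Two pointers: lo=0, hi=7
No pair sums to 54


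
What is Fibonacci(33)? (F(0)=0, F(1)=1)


F(n)=F(n-1)+F(n-2)
...F(31)=1346269, F(32)=2178309, F(33)=3524578


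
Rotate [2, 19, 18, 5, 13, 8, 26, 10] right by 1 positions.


Right rotate by 1: [10, 2, 19, 18, 5, 13, 8, 26]


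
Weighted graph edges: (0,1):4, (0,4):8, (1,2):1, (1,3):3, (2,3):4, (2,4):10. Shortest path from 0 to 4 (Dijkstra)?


Dijkstra from 0:
Distances: {0: 0, 1: 4, 2: 5, 3: 7, 4: 8}
Shortest distance to 4 = 8, path = [0, 4]


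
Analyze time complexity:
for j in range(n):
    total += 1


Per nesting level: O(n) = O(n)
Complexity: O(n)


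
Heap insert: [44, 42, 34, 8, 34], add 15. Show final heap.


Append 15: [44, 42, 34, 8, 34, 15]
Bubble up: no swaps needed
Result: [44, 42, 34, 8, 34, 15]


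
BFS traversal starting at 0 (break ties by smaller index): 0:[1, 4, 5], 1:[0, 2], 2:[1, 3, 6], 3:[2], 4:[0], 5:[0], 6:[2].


BFS queue: start with [0]
Visit order: [0, 1, 4, 5, 2, 3, 6]


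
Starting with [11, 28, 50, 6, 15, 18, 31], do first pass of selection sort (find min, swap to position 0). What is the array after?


After one pass: [6, 28, 50, 11, 15, 18, 31]


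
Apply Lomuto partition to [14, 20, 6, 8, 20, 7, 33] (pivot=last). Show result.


Elements <= 33 go left of pivot.
Result: [14, 20, 6, 8, 20, 7, 33], pivot at index 6


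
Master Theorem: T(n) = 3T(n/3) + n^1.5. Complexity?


a=3, b=3, c=1.5. log_3(3)=1 < c=1.5. Case 3: O(n^c) = O(n^1.500)
Complexity: O(n^1.500)


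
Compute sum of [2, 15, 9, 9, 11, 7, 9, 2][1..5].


Prefix sums: [0, 2, 17, 26, 35, 46, 53, 62, 64]
Sum[1..5] = prefix[6] - prefix[1] = 53 - 2 = 51


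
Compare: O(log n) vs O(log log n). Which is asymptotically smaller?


double-logarithmic grows slower than logarithmic
O(log log n) is asymptotically smaller; O(log n) grows faster


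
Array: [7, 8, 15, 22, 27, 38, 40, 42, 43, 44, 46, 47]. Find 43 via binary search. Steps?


Search for 43:
[0,11] mid=5 arr[5]=38
[6,11] mid=8 arr[8]=43
Total: 2 comparisons


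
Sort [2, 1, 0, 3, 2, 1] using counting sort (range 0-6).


Count array: [1, 2, 2, 1, 0, 0, 0]
Reconstruct: [0, 1, 1, 2, 2, 3]


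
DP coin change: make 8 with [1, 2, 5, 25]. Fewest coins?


dp[0]=0; dp[i]=1+min(dp[i-c] for c in coins)
...dp[3]=2, dp[4]=2, dp[5]=1, dp[6]=2, dp[7]=2, dp[8]=3
Minimum coins for 8 = 3


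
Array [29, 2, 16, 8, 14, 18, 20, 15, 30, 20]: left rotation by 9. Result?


Left rotate by 9: [20, 29, 2, 16, 8, 14, 18, 20, 15, 30]


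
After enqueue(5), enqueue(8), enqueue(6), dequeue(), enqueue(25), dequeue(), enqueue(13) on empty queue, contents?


enqueue(5) -> [5]
enqueue(8) -> [5, 8]
enqueue(6) -> [5, 8, 6]
dequeue() returns 5 -> [8, 6]
enqueue(25) -> [8, 6, 25]
dequeue() returns 8 -> [6, 25]
enqueue(13) -> [6, 25, 13]
Final queue (front to back): [6, 25, 13]


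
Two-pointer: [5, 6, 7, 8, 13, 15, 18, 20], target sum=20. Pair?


Two pointers: lo=0, hi=7
Found pair: (5, 15) summing to 20


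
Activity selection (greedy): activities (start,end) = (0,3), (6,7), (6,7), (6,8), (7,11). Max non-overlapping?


Greedy: pick earliest-ending, then skip overlaps.
Selected (3 activities): [(0, 3), (6, 7), (7, 11)]


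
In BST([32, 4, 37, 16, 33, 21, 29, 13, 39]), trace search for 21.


BST root = 32
Search for 21: compare at each node
Path: [32, 4, 16, 21]


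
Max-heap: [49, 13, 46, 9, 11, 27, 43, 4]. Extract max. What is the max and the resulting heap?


Max = 49
Replace root with last, heapify down
Resulting heap: [46, 13, 43, 9, 11, 27, 4]


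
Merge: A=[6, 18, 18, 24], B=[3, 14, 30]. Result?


Compare heads, take smaller each step.
Merged: [3, 6, 14, 18, 18, 24, 30]


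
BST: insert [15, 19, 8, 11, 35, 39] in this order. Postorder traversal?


Root = 15; build tree by BST insertion.
Postorder traversal: [11, 8, 39, 35, 19, 15]


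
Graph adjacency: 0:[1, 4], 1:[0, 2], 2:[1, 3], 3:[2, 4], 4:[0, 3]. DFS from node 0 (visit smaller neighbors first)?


DFS stack-based: start with [0]
Visit order: [0, 1, 2, 3, 4]


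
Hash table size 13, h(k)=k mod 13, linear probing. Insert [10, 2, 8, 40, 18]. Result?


Insertions: 10->slot 10; 2->slot 2; 8->slot 8; 40->slot 1; 18->slot 5
Table: [None, 40, 2, None, None, 18, None, None, 8, None, 10, None, None]


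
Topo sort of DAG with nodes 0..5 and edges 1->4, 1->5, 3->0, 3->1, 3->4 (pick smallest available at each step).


Kahn's algorithm, process smallest node first
Order: [2, 3, 0, 1, 4, 5]


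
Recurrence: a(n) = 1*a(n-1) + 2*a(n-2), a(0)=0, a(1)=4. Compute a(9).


Build bottom-up:
...a(7)=172, a(8)=340, a(9)=1*340+2*172=684


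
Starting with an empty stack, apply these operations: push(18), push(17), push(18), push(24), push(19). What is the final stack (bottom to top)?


push(18) -> [18]
push(17) -> [18, 17]
push(18) -> [18, 17, 18]
push(24) -> [18, 17, 18, 24]
push(19) -> [18, 17, 18, 24, 19]
Final stack (bottom to top): [18, 17, 18, 24, 19]


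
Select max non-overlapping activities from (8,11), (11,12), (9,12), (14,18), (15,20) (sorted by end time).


Greedy: pick earliest-ending, then skip overlaps.
Selected (3 activities): [(8, 11), (11, 12), (14, 18)]


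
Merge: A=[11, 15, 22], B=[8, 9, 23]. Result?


Compare heads, take smaller each step.
Merged: [8, 9, 11, 15, 22, 23]


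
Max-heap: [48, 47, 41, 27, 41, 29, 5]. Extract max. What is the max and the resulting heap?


Max = 48
Replace root with last, heapify down
Resulting heap: [47, 41, 41, 27, 5, 29]


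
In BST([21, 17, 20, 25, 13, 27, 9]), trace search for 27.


BST root = 21
Search for 27: compare at each node
Path: [21, 25, 27]


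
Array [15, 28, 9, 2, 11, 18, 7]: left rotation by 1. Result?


Left rotate by 1: [28, 9, 2, 11, 18, 7, 15]


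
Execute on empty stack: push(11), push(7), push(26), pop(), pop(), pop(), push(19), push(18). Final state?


push(11) -> [11]
push(7) -> [11, 7]
push(26) -> [11, 7, 26]
pop() returns 26 -> [11, 7]
pop() returns 7 -> [11]
pop() returns 11 -> []
push(19) -> [19]
push(18) -> [19, 18]
Final stack (bottom to top): [19, 18]


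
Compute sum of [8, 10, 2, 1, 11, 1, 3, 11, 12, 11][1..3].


Prefix sums: [0, 8, 18, 20, 21, 32, 33, 36, 47, 59, 70]
Sum[1..3] = prefix[4] - prefix[1] = 21 - 8 = 13


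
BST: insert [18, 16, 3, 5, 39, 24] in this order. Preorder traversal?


Root = 18; build tree by BST insertion.
Preorder traversal: [18, 16, 3, 5, 39, 24]


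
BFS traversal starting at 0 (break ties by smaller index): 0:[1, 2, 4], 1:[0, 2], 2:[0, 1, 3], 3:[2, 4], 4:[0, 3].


BFS queue: start with [0]
Visit order: [0, 1, 2, 4, 3]


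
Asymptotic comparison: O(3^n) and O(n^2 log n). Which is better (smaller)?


n^2 log n grows slower than exponential (base 3)
O(n^2 log n) is asymptotically smaller; O(3^n) grows faster


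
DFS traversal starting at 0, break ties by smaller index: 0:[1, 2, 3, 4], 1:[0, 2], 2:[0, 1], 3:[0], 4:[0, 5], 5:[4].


DFS stack-based: start with [0]
Visit order: [0, 1, 2, 3, 4, 5]


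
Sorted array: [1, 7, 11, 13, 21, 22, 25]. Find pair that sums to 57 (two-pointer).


Two pointers: lo=0, hi=6
No pair sums to 57


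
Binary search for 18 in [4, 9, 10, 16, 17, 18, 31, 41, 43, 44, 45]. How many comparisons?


Search for 18:
[0,10] mid=5 arr[5]=18
Total: 1 comparisons


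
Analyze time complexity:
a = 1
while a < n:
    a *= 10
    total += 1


Per nesting level: O(log n) = O(log n)
Complexity: O(log n)


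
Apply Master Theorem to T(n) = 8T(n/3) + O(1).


a=8, b=3, c=0. log_3(8)=1.893 > c=0. Case 1: O(n^log_b(a)) = O(n^1.893)
Complexity: O(n^1.893)


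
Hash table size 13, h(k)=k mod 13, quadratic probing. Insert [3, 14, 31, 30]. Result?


Insertions: 3->slot 3; 14->slot 1; 31->slot 5; 30->slot 4
Table: [None, 14, None, 3, 30, 31, None, None, None, None, None, None, None]


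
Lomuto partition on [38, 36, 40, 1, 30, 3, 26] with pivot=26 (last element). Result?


Elements <= 26 go left of pivot.
Result: [1, 3, 26, 38, 30, 36, 40], pivot at index 2


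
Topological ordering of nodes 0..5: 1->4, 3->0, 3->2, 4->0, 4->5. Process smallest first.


Kahn's algorithm, process smallest node first
Order: [1, 3, 2, 4, 0, 5]


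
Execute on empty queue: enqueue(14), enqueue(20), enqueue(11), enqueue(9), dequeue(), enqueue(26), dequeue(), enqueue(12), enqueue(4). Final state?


enqueue(14) -> [14]
enqueue(20) -> [14, 20]
enqueue(11) -> [14, 20, 11]
enqueue(9) -> [14, 20, 11, 9]
dequeue() returns 14 -> [20, 11, 9]
enqueue(26) -> [20, 11, 9, 26]
dequeue() returns 20 -> [11, 9, 26]
enqueue(12) -> [11, 9, 26, 12]
enqueue(4) -> [11, 9, 26, 12, 4]
Final queue (front to back): [11, 9, 26, 12, 4]


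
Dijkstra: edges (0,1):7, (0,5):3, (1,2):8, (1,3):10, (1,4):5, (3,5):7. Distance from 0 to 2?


Dijkstra from 0:
Distances: {0: 0, 1: 7, 2: 15, 3: 10, 4: 12, 5: 3}
Shortest distance to 2 = 15, path = [0, 1, 2]


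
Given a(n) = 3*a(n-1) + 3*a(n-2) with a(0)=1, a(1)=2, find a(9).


Build bottom-up:
...a(7)=6858, a(8)=26001, a(9)=3*26001+3*6858=98577


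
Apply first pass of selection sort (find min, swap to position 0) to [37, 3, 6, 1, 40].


After one pass: [1, 3, 6, 37, 40]


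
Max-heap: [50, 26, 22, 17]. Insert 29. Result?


Append 29: [50, 26, 22, 17, 29]
Bubble up: swap idx 4(29) with idx 1(26)
Result: [50, 29, 22, 17, 26]


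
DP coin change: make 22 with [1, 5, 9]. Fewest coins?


dp[0]=0; dp[i]=1+min(dp[i-c] for c in coins)
...dp[17]=5, dp[18]=2, dp[19]=3, dp[20]=4, dp[21]=5, dp[22]=6
Minimum coins for 22 = 6


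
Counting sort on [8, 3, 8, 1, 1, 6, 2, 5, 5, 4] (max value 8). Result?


Count array: [0, 2, 1, 1, 1, 2, 1, 0, 2]
Reconstruct: [1, 1, 2, 3, 4, 5, 5, 6, 8, 8]


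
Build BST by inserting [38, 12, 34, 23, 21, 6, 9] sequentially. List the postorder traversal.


Root = 38; build tree by BST insertion.
Postorder traversal: [9, 6, 21, 23, 34, 12, 38]


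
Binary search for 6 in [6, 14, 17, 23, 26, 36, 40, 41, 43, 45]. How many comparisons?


Search for 6:
[0,9] mid=4 arr[4]=26
[0,3] mid=1 arr[1]=14
[0,0] mid=0 arr[0]=6
Total: 3 comparisons


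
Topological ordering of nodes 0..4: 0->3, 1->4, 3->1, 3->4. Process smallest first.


Kahn's algorithm, process smallest node first
Order: [0, 2, 3, 1, 4]


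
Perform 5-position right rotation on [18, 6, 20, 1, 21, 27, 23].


Right rotate by 5: [20, 1, 21, 27, 23, 18, 6]


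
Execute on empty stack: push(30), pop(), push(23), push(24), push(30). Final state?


push(30) -> [30]
pop() returns 30 -> []
push(23) -> [23]
push(24) -> [23, 24]
push(30) -> [23, 24, 30]
Final stack (bottom to top): [23, 24, 30]


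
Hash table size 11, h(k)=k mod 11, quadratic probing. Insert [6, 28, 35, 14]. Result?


Insertions: 6->slot 6; 28->slot 7; 35->slot 2; 14->slot 3
Table: [None, None, 35, 14, None, None, 6, 28, None, None, None]


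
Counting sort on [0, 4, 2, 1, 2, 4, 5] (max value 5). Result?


Count array: [1, 1, 2, 0, 2, 1]
Reconstruct: [0, 1, 2, 2, 4, 4, 5]


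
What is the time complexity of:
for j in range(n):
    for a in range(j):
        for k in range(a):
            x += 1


Per nesting level: O(n) * O(n) [triangular over j] * O(n) [triangular over a] = O(n^3)
Complexity: O(n^3)


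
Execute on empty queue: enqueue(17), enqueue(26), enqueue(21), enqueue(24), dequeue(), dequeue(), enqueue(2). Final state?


enqueue(17) -> [17]
enqueue(26) -> [17, 26]
enqueue(21) -> [17, 26, 21]
enqueue(24) -> [17, 26, 21, 24]
dequeue() returns 17 -> [26, 21, 24]
dequeue() returns 26 -> [21, 24]
enqueue(2) -> [21, 24, 2]
Final queue (front to back): [21, 24, 2]


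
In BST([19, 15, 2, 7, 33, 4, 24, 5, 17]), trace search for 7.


BST root = 19
Search for 7: compare at each node
Path: [19, 15, 2, 7]


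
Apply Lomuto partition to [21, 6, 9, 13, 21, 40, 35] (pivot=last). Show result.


Elements <= 35 go left of pivot.
Result: [21, 6, 9, 13, 21, 35, 40], pivot at index 5


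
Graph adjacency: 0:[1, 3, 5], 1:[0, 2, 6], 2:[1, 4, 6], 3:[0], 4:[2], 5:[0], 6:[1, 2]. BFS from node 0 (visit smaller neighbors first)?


BFS queue: start with [0]
Visit order: [0, 1, 3, 5, 2, 6, 4]


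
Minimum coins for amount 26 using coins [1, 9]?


dp[0]=0; dp[i]=1+min(dp[i-c] for c in coins)
...dp[21]=5, dp[22]=6, dp[23]=7, dp[24]=8, dp[25]=9, dp[26]=10
Minimum coins for 26 = 10


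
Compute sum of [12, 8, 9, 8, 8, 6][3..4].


Prefix sums: [0, 12, 20, 29, 37, 45, 51]
Sum[3..4] = prefix[5] - prefix[3] = 45 - 29 = 16


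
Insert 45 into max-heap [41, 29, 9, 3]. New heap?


Append 45: [41, 29, 9, 3, 45]
Bubble up: swap idx 4(45) with idx 1(29); swap idx 1(45) with idx 0(41)
Result: [45, 41, 9, 3, 29]


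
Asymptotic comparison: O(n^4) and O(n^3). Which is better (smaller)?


cubic grows slower than quartic
O(n^3) is asymptotically smaller; O(n^4) grows faster


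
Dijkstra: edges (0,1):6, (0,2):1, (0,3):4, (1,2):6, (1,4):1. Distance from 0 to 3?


Dijkstra from 0:
Distances: {0: 0, 1: 6, 2: 1, 3: 4, 4: 7}
Shortest distance to 3 = 4, path = [0, 3]


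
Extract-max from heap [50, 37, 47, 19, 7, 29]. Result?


Max = 50
Replace root with last, heapify down
Resulting heap: [47, 37, 29, 19, 7]


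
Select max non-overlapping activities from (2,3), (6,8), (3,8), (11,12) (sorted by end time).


Greedy: pick earliest-ending, then skip overlaps.
Selected (3 activities): [(2, 3), (6, 8), (11, 12)]


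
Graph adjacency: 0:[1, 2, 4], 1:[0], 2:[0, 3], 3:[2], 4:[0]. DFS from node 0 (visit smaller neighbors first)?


DFS stack-based: start with [0]
Visit order: [0, 1, 2, 3, 4]


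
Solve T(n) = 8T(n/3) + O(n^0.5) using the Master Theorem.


a=8, b=3, c=0.5. log_3(8)=1.893 > c=0.5. Case 1: O(n^log_b(a)) = O(n^1.893)
Complexity: O(n^1.893)


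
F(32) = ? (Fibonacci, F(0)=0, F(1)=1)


F(n)=F(n-1)+F(n-2)
...F(30)=832040, F(31)=1346269, F(32)=2178309


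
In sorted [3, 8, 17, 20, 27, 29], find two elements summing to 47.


Two pointers: lo=0, hi=5
Found pair: (20, 27) summing to 47


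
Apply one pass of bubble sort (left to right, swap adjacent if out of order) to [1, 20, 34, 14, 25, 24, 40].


After one pass: [1, 20, 14, 25, 24, 34, 40]


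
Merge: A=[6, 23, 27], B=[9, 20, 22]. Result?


Compare heads, take smaller each step.
Merged: [6, 9, 20, 22, 23, 27]


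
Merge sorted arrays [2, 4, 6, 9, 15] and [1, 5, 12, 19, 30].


Compare heads, take smaller each step.
Merged: [1, 2, 4, 5, 6, 9, 12, 15, 19, 30]


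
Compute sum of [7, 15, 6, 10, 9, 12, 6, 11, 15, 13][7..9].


Prefix sums: [0, 7, 22, 28, 38, 47, 59, 65, 76, 91, 104]
Sum[7..9] = prefix[10] - prefix[7] = 104 - 65 = 39


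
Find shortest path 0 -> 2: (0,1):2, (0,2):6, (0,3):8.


Dijkstra from 0:
Distances: {0: 0, 1: 2, 2: 6, 3: 8}
Shortest distance to 2 = 6, path = [0, 2]


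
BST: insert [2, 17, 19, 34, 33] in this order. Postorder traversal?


Root = 2; build tree by BST insertion.
Postorder traversal: [33, 34, 19, 17, 2]


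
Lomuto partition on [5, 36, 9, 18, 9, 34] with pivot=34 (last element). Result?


Elements <= 34 go left of pivot.
Result: [5, 9, 18, 9, 34, 36], pivot at index 4


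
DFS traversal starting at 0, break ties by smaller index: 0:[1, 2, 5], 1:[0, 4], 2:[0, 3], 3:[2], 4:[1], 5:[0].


DFS stack-based: start with [0]
Visit order: [0, 1, 4, 2, 3, 5]


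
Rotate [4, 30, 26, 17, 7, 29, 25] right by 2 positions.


Right rotate by 2: [29, 25, 4, 30, 26, 17, 7]


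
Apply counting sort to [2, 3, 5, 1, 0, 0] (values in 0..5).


Count array: [2, 1, 1, 1, 0, 1]
Reconstruct: [0, 0, 1, 2, 3, 5]


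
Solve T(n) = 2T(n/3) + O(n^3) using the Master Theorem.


a=2, b=3, c=3. log_3(2)=0.631 < c=3. Case 3: O(n^c) = O(n^3)
Complexity: O(n^3)


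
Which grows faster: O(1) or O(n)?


constant grows slower than linear
O(1) is asymptotically smaller; O(n) grows faster


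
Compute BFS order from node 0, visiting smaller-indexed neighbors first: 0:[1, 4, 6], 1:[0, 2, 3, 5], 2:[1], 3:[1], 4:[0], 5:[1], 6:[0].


BFS queue: start with [0]
Visit order: [0, 1, 4, 6, 2, 3, 5]


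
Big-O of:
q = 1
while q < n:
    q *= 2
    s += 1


Per nesting level: O(log n) = O(log n)
Complexity: O(log n)


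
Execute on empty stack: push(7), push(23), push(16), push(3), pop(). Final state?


push(7) -> [7]
push(23) -> [7, 23]
push(16) -> [7, 23, 16]
push(3) -> [7, 23, 16, 3]
pop() returns 3 -> [7, 23, 16]
Final stack (bottom to top): [7, 23, 16]


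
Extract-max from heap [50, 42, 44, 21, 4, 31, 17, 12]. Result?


Max = 50
Replace root with last, heapify down
Resulting heap: [44, 42, 31, 21, 4, 12, 17]


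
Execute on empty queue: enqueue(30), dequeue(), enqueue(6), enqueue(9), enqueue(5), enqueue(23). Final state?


enqueue(30) -> [30]
dequeue() returns 30 -> []
enqueue(6) -> [6]
enqueue(9) -> [6, 9]
enqueue(5) -> [6, 9, 5]
enqueue(23) -> [6, 9, 5, 23]
Final queue (front to back): [6, 9, 5, 23]


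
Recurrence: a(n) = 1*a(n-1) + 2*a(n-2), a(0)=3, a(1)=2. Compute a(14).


Build bottom-up:
...a(12)=6828, a(13)=13652, a(14)=1*13652+2*6828=27308


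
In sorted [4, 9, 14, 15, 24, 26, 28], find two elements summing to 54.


Two pointers: lo=0, hi=6
Found pair: (26, 28) summing to 54


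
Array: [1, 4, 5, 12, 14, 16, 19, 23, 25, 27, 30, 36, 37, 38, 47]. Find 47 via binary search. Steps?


Search for 47:
[0,14] mid=7 arr[7]=23
[8,14] mid=11 arr[11]=36
[12,14] mid=13 arr[13]=38
[14,14] mid=14 arr[14]=47
Total: 4 comparisons


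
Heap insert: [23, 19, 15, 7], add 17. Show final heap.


Append 17: [23, 19, 15, 7, 17]
Bubble up: no swaps needed
Result: [23, 19, 15, 7, 17]


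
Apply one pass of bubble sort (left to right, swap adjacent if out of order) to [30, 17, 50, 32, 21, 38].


After one pass: [17, 30, 32, 21, 38, 50]


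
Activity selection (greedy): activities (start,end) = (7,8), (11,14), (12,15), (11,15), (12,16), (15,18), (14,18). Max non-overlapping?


Greedy: pick earliest-ending, then skip overlaps.
Selected (3 activities): [(7, 8), (11, 14), (15, 18)]


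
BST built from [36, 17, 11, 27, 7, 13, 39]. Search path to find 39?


BST root = 36
Search for 39: compare at each node
Path: [36, 39]


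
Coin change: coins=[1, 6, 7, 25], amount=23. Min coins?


dp[0]=0; dp[i]=1+min(dp[i-c] for c in coins)
...dp[18]=3, dp[19]=3, dp[20]=3, dp[21]=3, dp[22]=4, dp[23]=5
Minimum coins for 23 = 5


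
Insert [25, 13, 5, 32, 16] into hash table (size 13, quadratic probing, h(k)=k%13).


Insertions: 25->slot 12; 13->slot 0; 5->slot 5; 32->slot 6; 16->slot 3
Table: [13, None, None, 16, None, 5, 32, None, None, None, None, None, 25]


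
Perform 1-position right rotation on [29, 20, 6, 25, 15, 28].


Right rotate by 1: [28, 29, 20, 6, 25, 15]


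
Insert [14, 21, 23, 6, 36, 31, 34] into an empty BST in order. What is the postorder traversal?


Root = 14; build tree by BST insertion.
Postorder traversal: [6, 34, 31, 36, 23, 21, 14]


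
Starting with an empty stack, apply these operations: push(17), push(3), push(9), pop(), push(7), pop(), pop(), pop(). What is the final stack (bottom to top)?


push(17) -> [17]
push(3) -> [17, 3]
push(9) -> [17, 3, 9]
pop() returns 9 -> [17, 3]
push(7) -> [17, 3, 7]
pop() returns 7 -> [17, 3]
pop() returns 3 -> [17]
pop() returns 17 -> []
Final stack (bottom to top): []


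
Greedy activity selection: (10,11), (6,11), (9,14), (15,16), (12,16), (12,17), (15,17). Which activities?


Greedy: pick earliest-ending, then skip overlaps.
Selected (2 activities): [(10, 11), (15, 16)]


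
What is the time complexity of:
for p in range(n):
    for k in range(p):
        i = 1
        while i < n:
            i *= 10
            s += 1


Per nesting level: O(n) * O(n) [triangular over p] * O(log n) = O(n^2 log n)
Complexity: O(n^2 log n)


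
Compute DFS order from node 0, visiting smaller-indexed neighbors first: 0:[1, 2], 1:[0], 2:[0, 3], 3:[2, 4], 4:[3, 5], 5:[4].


DFS stack-based: start with [0]
Visit order: [0, 1, 2, 3, 4, 5]


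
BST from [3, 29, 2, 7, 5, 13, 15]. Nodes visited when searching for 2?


BST root = 3
Search for 2: compare at each node
Path: [3, 2]


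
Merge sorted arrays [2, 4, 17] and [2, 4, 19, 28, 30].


Compare heads, take smaller each step.
Merged: [2, 2, 4, 4, 17, 19, 28, 30]


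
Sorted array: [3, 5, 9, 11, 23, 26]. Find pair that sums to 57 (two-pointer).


Two pointers: lo=0, hi=5
No pair sums to 57


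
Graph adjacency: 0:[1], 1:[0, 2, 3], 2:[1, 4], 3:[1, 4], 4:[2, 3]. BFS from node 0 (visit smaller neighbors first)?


BFS queue: start with [0]
Visit order: [0, 1, 2, 3, 4]


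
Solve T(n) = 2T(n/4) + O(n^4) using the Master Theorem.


a=2, b=4, c=4. log_4(2)=0.5 < c=4. Case 3: O(n^c) = O(n^4)
Complexity: O(n^4)


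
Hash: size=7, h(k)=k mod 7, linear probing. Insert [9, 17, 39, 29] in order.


Insertions: 9->slot 2; 17->slot 3; 39->slot 4; 29->slot 1
Table: [None, 29, 9, 17, 39, None, None]


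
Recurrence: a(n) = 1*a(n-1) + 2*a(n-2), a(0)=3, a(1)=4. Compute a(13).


Build bottom-up:
...a(11)=4778, a(12)=9558, a(13)=1*9558+2*4778=19114


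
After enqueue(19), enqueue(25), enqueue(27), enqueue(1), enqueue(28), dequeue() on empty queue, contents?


enqueue(19) -> [19]
enqueue(25) -> [19, 25]
enqueue(27) -> [19, 25, 27]
enqueue(1) -> [19, 25, 27, 1]
enqueue(28) -> [19, 25, 27, 1, 28]
dequeue() returns 19 -> [25, 27, 1, 28]
Final queue (front to back): [25, 27, 1, 28]


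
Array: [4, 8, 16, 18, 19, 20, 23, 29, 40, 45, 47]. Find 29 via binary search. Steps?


Search for 29:
[0,10] mid=5 arr[5]=20
[6,10] mid=8 arr[8]=40
[6,7] mid=6 arr[6]=23
[7,7] mid=7 arr[7]=29
Total: 4 comparisons


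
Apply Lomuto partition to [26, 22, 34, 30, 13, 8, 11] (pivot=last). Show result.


Elements <= 11 go left of pivot.
Result: [8, 11, 34, 30, 13, 26, 22], pivot at index 1


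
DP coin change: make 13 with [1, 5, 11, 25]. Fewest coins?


dp[0]=0; dp[i]=1+min(dp[i-c] for c in coins)
...dp[8]=4, dp[9]=5, dp[10]=2, dp[11]=1, dp[12]=2, dp[13]=3
Minimum coins for 13 = 3


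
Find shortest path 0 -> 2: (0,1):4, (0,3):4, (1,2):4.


Dijkstra from 0:
Distances: {0: 0, 1: 4, 2: 8, 3: 4}
Shortest distance to 2 = 8, path = [0, 1, 2]


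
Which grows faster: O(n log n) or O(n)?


linear grows slower than linearithmic
O(n) is asymptotically smaller; O(n log n) grows faster


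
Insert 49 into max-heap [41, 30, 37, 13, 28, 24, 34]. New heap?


Append 49: [41, 30, 37, 13, 28, 24, 34, 49]
Bubble up: swap idx 7(49) with idx 3(13); swap idx 3(49) with idx 1(30); swap idx 1(49) with idx 0(41)
Result: [49, 41, 37, 30, 28, 24, 34, 13]


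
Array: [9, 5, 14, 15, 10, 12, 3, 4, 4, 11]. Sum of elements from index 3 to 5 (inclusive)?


Prefix sums: [0, 9, 14, 28, 43, 53, 65, 68, 72, 76, 87]
Sum[3..5] = prefix[6] - prefix[3] = 65 - 28 = 37


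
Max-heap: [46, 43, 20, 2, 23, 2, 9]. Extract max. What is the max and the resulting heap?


Max = 46
Replace root with last, heapify down
Resulting heap: [43, 23, 20, 2, 9, 2]


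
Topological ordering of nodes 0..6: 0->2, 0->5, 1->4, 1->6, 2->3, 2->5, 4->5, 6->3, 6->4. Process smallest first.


Kahn's algorithm, process smallest node first
Order: [0, 1, 2, 6, 3, 4, 5]
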